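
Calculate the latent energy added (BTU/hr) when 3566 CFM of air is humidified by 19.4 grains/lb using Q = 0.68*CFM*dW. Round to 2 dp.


Q = 0.68 * 3566 * 19.4 = 47042.67 BTU/hr

47042.67 BTU/hr


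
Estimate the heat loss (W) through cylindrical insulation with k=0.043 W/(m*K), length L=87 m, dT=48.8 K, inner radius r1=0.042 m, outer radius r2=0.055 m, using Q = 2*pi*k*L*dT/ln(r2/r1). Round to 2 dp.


Q = 2*pi*0.043*87*48.8/ln(0.055/0.042) = 4253.68 W

4253.68 W


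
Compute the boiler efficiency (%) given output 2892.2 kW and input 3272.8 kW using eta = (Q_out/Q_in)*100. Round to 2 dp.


eta = (2892.2/3272.8)*100 = 88.37 %

88.37 %


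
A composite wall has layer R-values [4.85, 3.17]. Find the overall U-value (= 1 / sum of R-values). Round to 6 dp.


R_total = 4.85 + 3.17 = 8.02
U = 1/8.02 = 0.124688

0.124688


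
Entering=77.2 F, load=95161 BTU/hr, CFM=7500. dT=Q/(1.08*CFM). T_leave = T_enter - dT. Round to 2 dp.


dT = 95161/(1.08*7500) = 11.7483
T_leave = 77.2 - 11.7483 = 65.45 F

65.45 F


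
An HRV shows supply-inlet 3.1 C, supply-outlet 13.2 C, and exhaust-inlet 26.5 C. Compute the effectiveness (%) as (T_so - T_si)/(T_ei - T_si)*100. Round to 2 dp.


eff = (13.2-3.1)/(26.5-3.1)*100 = 43.16 %

43.16 %


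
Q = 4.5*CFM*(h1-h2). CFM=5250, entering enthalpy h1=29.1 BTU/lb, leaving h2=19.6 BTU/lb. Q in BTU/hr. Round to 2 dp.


Q = 4.5 * 5250 * (29.1 - 19.6) = 224437.50 BTU/hr

224437.50 BTU/hr


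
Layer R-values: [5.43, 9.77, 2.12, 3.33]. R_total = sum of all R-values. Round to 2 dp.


R_total = 5.43 + 9.77 + 2.12 + 3.33 = 20.65

20.65


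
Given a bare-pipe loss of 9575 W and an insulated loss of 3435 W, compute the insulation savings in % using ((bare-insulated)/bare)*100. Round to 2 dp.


Savings = ((9575-3435)/9575)*100 = 64.13 %

64.13 %


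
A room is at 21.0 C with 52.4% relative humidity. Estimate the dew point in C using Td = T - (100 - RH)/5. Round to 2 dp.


Td = 21.0 - (100-52.4)/5 = 11.48 C

11.48 C


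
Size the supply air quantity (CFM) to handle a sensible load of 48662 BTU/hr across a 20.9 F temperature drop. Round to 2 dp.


CFM = 48662 / (1.08 * 20.9) = 2155.86

2155.86 CFM


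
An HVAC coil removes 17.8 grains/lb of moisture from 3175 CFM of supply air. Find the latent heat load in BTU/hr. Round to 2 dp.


Q = 0.68 * 3175 * 17.8 = 38430.20 BTU/hr

38430.20 BTU/hr


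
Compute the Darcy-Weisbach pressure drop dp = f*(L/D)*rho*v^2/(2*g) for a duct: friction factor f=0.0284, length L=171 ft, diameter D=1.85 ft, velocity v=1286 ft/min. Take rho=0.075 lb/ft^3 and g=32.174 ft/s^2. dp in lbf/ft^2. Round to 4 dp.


v_fps = 1286/60 = 21.4333 ft/s
dp = 0.0284*(171/1.85)*0.075*21.4333^2/(2*32.174) = 1.4056 lbf/ft^2

1.4056 lbf/ft^2


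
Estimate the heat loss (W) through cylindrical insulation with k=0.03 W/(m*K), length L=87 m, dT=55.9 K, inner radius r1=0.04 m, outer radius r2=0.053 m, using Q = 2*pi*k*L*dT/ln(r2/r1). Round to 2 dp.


Q = 2*pi*0.03*87*55.9/ln(0.053/0.04) = 3257.53 W

3257.53 W


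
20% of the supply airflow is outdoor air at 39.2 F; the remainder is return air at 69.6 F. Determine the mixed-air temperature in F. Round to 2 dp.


T_mix = 0.2*39.2 + 0.8*69.6 = 63.52 F

63.52 F


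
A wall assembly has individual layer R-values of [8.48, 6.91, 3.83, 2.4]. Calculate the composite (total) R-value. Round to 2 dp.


R_total = 8.48 + 6.91 + 3.83 + 2.4 = 21.62

21.62


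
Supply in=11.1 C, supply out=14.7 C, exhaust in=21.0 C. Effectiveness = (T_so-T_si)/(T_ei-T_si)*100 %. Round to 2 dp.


eff = (14.7-11.1)/(21.0-11.1)*100 = 36.36 %

36.36 %


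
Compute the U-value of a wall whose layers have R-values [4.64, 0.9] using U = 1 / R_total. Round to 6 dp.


R_total = 4.64 + 0.9 = 5.54
U = 1/5.54 = 0.180505

0.180505


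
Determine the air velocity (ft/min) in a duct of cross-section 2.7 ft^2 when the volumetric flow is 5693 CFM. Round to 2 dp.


V = 5693 / 2.7 = 2108.52 ft/min

2108.52 ft/min


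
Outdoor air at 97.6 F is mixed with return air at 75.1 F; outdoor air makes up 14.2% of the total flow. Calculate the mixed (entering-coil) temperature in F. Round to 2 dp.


T_mix = 75.1 + (14.2/100)*(97.6-75.1) = 78.30 F

78.30 F


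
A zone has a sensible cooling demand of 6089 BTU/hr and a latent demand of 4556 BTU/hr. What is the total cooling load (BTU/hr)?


Qt = 6089 + 4556 = 10645 BTU/hr

10645 BTU/hr


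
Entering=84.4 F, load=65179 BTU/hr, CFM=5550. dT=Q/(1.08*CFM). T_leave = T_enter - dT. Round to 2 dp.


dT = 65179/(1.08*5550) = 10.8740
T_leave = 84.4 - 10.8740 = 73.53 F

73.53 F


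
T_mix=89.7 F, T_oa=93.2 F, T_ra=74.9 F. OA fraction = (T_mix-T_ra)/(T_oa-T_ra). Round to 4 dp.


frac = (89.7 - 74.9) / (93.2 - 74.9) = 0.8087

0.8087


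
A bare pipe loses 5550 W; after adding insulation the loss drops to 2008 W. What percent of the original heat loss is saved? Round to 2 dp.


Savings = ((5550-2008)/5550)*100 = 63.82 %

63.82 %


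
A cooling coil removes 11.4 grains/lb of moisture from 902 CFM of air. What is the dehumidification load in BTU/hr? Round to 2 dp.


Q = 0.68 * 902 * 11.4 = 6992.30 BTU/hr

6992.30 BTU/hr


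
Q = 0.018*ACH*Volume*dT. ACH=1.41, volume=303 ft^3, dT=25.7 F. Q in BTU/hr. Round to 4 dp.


Q = 0.018 * 1.41 * 303 * 25.7 = 197.6366 BTU/hr

197.6366 BTU/hr


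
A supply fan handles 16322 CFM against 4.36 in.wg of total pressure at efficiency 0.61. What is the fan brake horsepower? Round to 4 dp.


BHP = 16322 * 4.36 / (6356 * 0.61) = 18.3547 hp

18.3547 hp


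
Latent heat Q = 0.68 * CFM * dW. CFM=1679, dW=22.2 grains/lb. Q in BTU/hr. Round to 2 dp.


Q = 0.68 * 1679 * 22.2 = 25346.18 BTU/hr

25346.18 BTU/hr


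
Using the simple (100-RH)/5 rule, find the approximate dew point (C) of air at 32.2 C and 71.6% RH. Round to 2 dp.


Td = 32.2 - (100-71.6)/5 = 26.52 C

26.52 C


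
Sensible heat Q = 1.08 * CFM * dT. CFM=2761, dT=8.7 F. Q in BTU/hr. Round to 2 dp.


Q = 1.08 * 2761 * 8.7 = 25942.36 BTU/hr

25942.36 BTU/hr


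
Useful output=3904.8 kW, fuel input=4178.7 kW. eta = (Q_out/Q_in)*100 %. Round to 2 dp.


eta = (3904.8/4178.7)*100 = 93.45 %

93.45 %


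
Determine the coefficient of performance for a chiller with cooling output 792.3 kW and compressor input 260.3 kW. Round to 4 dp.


COP = 792.3 / 260.3 = 3.0438

3.0438


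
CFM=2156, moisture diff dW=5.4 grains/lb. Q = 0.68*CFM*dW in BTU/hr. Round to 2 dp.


Q = 0.68 * 2156 * 5.4 = 7916.83 BTU/hr

7916.83 BTU/hr


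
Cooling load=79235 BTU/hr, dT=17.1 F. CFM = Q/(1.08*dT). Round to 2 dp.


CFM = 79235 / (1.08 * 17.1) = 4290.39

4290.39 CFM


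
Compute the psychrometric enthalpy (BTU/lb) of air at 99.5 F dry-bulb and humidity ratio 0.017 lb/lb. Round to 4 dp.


h = 0.24*99.5 + 0.017*(1061+0.444*99.5) = 42.6680 BTU/lb

42.6680 BTU/lb


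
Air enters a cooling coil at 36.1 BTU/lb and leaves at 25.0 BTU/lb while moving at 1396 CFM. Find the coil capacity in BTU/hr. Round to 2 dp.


Q = 4.5 * 1396 * (36.1 - 25.0) = 69730.20 BTU/hr

69730.20 BTU/hr


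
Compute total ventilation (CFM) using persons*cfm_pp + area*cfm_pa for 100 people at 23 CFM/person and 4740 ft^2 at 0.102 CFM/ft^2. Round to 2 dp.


Total = 100*23 + 4740*0.102 = 2783.48 CFM

2783.48 CFM


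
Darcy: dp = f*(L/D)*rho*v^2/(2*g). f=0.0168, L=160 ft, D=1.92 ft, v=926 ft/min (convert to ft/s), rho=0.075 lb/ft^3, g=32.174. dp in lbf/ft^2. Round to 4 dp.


v_fps = 926/60 = 15.4333 ft/s
dp = 0.0168*(160/1.92)*0.075*15.4333^2/(2*32.174) = 0.3887 lbf/ft^2

0.3887 lbf/ft^2


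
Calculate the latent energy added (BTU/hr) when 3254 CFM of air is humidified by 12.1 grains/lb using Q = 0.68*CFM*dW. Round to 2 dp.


Q = 0.68 * 3254 * 12.1 = 26773.91 BTU/hr

26773.91 BTU/hr


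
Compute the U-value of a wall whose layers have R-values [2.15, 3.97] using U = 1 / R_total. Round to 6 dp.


R_total = 2.15 + 3.97 = 6.12
U = 1/6.12 = 0.163399

0.163399


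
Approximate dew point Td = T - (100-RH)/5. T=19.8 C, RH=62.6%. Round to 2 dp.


Td = 19.8 - (100-62.6)/5 = 12.32 C

12.32 C


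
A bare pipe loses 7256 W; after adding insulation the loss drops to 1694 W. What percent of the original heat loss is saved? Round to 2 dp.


Savings = ((7256-1694)/7256)*100 = 76.65 %

76.65 %


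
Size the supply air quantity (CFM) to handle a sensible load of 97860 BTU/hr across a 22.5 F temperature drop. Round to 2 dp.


CFM = 97860 / (1.08 * 22.5) = 4027.16

4027.16 CFM


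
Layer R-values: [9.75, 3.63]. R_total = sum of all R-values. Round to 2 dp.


R_total = 9.75 + 3.63 = 13.38

13.38


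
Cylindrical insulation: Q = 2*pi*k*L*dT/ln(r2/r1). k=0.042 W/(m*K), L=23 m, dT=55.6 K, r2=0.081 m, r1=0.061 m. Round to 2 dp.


Q = 2*pi*0.042*23*55.6/ln(0.081/0.061) = 1190.05 W

1190.05 W


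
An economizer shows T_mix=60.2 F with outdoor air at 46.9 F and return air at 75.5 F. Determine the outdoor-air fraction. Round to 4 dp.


frac = (60.2 - 75.5) / (46.9 - 75.5) = 0.5350

0.5350


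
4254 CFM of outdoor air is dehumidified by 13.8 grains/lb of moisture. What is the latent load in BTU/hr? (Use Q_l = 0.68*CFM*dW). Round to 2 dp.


Q = 0.68 * 4254 * 13.8 = 39919.54 BTU/hr

39919.54 BTU/hr


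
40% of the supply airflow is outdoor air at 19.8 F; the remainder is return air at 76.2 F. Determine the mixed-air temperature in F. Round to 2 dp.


T_mix = 0.4*19.8 + 0.6*76.2 = 53.64 F

53.64 F


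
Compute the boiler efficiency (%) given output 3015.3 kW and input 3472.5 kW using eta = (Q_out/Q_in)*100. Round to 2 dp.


eta = (3015.3/3472.5)*100 = 86.83 %

86.83 %


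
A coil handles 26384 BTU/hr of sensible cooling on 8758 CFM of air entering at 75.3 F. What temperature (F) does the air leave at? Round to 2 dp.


dT = 26384/(1.08*8758) = 2.7894
T_leave = 75.3 - 2.7894 = 72.51 F

72.51 F


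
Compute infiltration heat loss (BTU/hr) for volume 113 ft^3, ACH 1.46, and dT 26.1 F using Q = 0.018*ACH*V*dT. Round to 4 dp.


Q = 0.018 * 1.46 * 113 * 26.1 = 77.5076 BTU/hr

77.5076 BTU/hr


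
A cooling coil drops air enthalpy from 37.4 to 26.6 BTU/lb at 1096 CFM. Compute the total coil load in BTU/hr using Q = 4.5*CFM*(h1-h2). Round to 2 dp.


Q = 4.5 * 1096 * (37.4 - 26.6) = 53265.60 BTU/hr

53265.60 BTU/hr


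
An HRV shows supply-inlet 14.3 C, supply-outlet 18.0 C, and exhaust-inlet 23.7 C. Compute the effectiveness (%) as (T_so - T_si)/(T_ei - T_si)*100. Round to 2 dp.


eff = (18.0-14.3)/(23.7-14.3)*100 = 39.36 %

39.36 %


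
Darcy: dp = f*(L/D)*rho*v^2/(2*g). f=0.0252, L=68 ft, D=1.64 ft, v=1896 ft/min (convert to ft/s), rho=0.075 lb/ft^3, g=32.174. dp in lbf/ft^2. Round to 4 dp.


v_fps = 1896/60 = 31.6 ft/s
dp = 0.0252*(68/1.64)*0.075*31.6^2/(2*32.174) = 1.2161 lbf/ft^2

1.2161 lbf/ft^2


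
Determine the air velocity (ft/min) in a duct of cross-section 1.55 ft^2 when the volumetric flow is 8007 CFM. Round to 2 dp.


V = 8007 / 1.55 = 5165.81 ft/min

5165.81 ft/min


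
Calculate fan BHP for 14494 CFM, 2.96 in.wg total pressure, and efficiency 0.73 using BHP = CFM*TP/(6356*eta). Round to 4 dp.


BHP = 14494 * 2.96 / (6356 * 0.73) = 9.2464 hp

9.2464 hp


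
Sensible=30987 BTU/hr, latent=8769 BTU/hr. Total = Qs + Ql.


Qt = 30987 + 8769 = 39756 BTU/hr

39756 BTU/hr


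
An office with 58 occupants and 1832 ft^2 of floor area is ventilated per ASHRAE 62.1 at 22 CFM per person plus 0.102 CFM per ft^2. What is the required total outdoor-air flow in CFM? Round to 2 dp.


Total = 58*22 + 1832*0.102 = 1462.86 CFM

1462.86 CFM


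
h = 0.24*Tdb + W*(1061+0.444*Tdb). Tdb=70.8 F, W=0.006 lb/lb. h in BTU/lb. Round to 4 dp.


h = 0.24*70.8 + 0.006*(1061+0.444*70.8) = 23.5466 BTU/lb

23.5466 BTU/lb


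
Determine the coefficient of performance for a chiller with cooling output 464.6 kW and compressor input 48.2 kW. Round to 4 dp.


COP = 464.6 / 48.2 = 9.6390

9.6390


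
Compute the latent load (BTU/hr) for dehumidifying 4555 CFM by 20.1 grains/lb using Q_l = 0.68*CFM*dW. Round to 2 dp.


Q = 0.68 * 4555 * 20.1 = 62257.74 BTU/hr

62257.74 BTU/hr


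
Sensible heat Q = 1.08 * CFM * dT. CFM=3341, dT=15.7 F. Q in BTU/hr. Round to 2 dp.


Q = 1.08 * 3341 * 15.7 = 56650.00 BTU/hr

56650.00 BTU/hr


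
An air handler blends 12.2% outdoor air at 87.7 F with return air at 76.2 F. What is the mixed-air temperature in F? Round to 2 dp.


T_mix = 76.2 + (12.2/100)*(87.7-76.2) = 77.60 F

77.60 F


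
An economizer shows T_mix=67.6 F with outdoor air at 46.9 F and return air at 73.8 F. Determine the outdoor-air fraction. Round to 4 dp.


frac = (67.6 - 73.8) / (46.9 - 73.8) = 0.2305

0.2305


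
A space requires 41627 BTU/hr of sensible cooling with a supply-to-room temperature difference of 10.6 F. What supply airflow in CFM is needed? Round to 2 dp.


CFM = 41627 / (1.08 * 10.6) = 3636.18

3636.18 CFM


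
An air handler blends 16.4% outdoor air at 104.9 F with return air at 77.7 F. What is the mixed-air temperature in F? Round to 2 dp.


T_mix = 77.7 + (16.4/100)*(104.9-77.7) = 82.16 F

82.16 F


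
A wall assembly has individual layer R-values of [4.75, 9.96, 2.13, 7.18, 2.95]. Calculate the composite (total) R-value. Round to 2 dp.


R_total = 4.75 + 9.96 + 2.13 + 7.18 + 2.95 = 26.97

26.97


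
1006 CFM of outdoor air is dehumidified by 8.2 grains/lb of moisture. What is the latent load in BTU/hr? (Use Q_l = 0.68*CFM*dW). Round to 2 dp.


Q = 0.68 * 1006 * 8.2 = 5609.46 BTU/hr

5609.46 BTU/hr


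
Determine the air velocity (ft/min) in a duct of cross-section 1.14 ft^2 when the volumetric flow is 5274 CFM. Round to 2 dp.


V = 5274 / 1.14 = 4626.32 ft/min

4626.32 ft/min


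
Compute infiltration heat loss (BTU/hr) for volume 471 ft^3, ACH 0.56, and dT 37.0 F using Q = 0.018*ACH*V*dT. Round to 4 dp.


Q = 0.018 * 0.56 * 471 * 37.0 = 175.6642 BTU/hr

175.6642 BTU/hr


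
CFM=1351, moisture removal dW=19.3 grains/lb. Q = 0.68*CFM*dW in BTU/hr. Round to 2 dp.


Q = 0.68 * 1351 * 19.3 = 17730.52 BTU/hr

17730.52 BTU/hr


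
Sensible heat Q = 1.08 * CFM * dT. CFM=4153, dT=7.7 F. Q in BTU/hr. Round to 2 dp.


Q = 1.08 * 4153 * 7.7 = 34536.35 BTU/hr

34536.35 BTU/hr


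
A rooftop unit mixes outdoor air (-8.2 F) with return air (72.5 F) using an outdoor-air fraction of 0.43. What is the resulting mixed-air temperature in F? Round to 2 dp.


T_mix = 0.43*(-8.2) + 0.57*72.5 = 37.80 F

37.80 F


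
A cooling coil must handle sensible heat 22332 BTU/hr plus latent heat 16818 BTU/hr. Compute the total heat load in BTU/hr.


Qt = 22332 + 16818 = 39150 BTU/hr

39150 BTU/hr


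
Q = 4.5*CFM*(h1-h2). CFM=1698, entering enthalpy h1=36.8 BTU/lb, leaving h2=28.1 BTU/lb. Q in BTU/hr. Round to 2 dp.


Q = 4.5 * 1698 * (36.8 - 28.1) = 66476.70 BTU/hr

66476.70 BTU/hr


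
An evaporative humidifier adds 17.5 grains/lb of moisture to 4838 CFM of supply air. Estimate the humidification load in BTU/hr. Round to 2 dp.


Q = 0.68 * 4838 * 17.5 = 57572.20 BTU/hr

57572.20 BTU/hr


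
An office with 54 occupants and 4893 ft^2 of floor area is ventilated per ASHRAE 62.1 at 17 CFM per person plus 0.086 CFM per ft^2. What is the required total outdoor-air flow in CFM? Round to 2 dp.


Total = 54*17 + 4893*0.086 = 1338.80 CFM

1338.80 CFM


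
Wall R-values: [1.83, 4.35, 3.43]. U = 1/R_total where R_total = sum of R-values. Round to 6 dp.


R_total = 1.83 + 4.35 + 3.43 = 9.61
U = 1/9.61 = 0.104058

0.104058


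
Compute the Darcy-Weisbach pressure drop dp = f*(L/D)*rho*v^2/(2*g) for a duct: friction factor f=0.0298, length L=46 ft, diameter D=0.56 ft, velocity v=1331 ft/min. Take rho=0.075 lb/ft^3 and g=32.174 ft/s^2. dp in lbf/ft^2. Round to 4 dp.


v_fps = 1331/60 = 22.1833 ft/s
dp = 0.0298*(46/0.56)*0.075*22.1833^2/(2*32.174) = 1.4040 lbf/ft^2

1.4040 lbf/ft^2


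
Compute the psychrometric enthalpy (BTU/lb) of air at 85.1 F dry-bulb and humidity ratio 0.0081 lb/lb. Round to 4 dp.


h = 0.24*85.1 + 0.0081*(1061+0.444*85.1) = 29.3242 BTU/lb

29.3242 BTU/lb


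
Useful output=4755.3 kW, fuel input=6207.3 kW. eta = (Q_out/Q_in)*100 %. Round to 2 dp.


eta = (4755.3/6207.3)*100 = 76.61 %

76.61 %


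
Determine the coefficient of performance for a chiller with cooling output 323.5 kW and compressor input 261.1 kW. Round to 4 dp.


COP = 323.5 / 261.1 = 1.2390

1.2390


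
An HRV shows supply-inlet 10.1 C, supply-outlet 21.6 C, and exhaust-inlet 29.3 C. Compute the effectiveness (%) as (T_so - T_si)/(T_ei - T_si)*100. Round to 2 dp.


eff = (21.6-10.1)/(29.3-10.1)*100 = 59.90 %

59.90 %


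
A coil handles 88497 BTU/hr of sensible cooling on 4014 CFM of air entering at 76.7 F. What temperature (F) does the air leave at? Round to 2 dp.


dT = 88497/(1.08*4014) = 20.4140
T_leave = 76.7 - 20.4140 = 56.29 F

56.29 F


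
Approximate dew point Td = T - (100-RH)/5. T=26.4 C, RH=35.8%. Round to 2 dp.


Td = 26.4 - (100-35.8)/5 = 13.56 C

13.56 C


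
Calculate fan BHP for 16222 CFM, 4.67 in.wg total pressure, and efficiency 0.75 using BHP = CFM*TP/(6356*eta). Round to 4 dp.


BHP = 16222 * 4.67 / (6356 * 0.75) = 15.8919 hp

15.8919 hp


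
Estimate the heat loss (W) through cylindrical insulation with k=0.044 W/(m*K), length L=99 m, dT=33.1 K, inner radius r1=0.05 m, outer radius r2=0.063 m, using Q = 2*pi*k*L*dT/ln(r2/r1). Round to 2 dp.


Q = 2*pi*0.044*99*33.1/ln(0.063/0.05) = 3919.89 W

3919.89 W


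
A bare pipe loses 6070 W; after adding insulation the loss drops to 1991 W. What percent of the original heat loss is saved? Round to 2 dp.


Savings = ((6070-1991)/6070)*100 = 67.20 %

67.20 %


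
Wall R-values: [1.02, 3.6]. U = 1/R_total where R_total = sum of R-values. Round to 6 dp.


R_total = 1.02 + 3.6 = 4.62
U = 1/4.62 = 0.216450

0.216450


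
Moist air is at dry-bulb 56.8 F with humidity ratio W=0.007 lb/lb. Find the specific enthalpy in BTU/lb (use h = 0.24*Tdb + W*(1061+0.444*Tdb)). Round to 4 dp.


h = 0.24*56.8 + 0.007*(1061+0.444*56.8) = 21.2355 BTU/lb

21.2355 BTU/lb


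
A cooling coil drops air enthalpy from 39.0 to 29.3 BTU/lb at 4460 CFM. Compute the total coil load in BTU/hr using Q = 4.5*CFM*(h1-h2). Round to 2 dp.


Q = 4.5 * 4460 * (39.0 - 29.3) = 194679.00 BTU/hr

194679.00 BTU/hr


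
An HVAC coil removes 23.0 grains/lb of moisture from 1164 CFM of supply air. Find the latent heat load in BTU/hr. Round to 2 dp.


Q = 0.68 * 1164 * 23.0 = 18204.96 BTU/hr

18204.96 BTU/hr


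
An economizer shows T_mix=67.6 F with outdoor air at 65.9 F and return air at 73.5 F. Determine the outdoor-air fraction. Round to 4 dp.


frac = (67.6 - 73.5) / (65.9 - 73.5) = 0.7763

0.7763


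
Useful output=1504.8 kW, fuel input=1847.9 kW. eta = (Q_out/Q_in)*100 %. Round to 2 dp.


eta = (1504.8/1847.9)*100 = 81.43 %

81.43 %


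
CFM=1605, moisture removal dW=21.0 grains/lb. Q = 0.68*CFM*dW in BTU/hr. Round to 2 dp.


Q = 0.68 * 1605 * 21.0 = 22919.40 BTU/hr

22919.40 BTU/hr


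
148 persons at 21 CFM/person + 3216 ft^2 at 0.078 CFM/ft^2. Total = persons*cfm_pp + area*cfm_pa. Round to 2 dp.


Total = 148*21 + 3216*0.078 = 3358.85 CFM

3358.85 CFM


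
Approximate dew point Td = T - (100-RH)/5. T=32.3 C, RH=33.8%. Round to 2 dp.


Td = 32.3 - (100-33.8)/5 = 19.06 C

19.06 C


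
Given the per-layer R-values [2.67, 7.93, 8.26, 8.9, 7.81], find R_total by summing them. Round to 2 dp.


R_total = 2.67 + 7.93 + 8.26 + 8.9 + 7.81 = 35.57

35.57


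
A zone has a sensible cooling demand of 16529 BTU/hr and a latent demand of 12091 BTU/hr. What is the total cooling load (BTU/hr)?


Qt = 16529 + 12091 = 28620 BTU/hr

28620 BTU/hr


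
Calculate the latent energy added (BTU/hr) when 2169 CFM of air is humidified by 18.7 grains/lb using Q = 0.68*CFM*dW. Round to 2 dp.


Q = 0.68 * 2169 * 18.7 = 27581.00 BTU/hr

27581.00 BTU/hr


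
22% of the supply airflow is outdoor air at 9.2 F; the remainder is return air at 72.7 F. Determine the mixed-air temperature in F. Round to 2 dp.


T_mix = 0.22*9.2 + 0.78*72.7 = 58.73 F

58.73 F


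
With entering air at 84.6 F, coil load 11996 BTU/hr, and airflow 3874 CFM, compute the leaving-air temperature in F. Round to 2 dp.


dT = 11996/(1.08*3874) = 2.8672
T_leave = 84.6 - 2.8672 = 81.73 F

81.73 F


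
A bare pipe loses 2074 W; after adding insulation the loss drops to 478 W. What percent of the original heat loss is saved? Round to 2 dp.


Savings = ((2074-478)/2074)*100 = 76.95 %

76.95 %


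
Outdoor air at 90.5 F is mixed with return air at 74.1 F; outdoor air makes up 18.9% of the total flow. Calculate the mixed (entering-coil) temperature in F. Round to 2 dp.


T_mix = 74.1 + (18.9/100)*(90.5-74.1) = 77.20 F

77.20 F


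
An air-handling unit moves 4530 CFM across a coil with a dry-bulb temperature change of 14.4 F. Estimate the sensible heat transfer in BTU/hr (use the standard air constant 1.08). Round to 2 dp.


Q = 1.08 * 4530 * 14.4 = 70450.56 BTU/hr

70450.56 BTU/hr


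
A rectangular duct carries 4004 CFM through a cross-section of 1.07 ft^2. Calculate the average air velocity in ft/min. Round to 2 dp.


V = 4004 / 1.07 = 3742.06 ft/min

3742.06 ft/min


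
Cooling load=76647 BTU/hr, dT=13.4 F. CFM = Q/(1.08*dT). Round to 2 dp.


CFM = 76647 / (1.08 * 13.4) = 5296.23

5296.23 CFM


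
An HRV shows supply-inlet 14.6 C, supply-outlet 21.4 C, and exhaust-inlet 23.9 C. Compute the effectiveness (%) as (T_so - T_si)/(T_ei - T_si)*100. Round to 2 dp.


eff = (21.4-14.6)/(23.9-14.6)*100 = 73.12 %

73.12 %


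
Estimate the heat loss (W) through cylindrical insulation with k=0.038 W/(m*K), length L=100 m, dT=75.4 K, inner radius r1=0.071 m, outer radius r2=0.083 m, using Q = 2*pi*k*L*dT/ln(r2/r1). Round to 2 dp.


Q = 2*pi*0.038*100*75.4/ln(0.083/0.071) = 11528.24 W

11528.24 W


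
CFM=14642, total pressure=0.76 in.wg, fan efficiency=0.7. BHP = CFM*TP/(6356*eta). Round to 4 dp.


BHP = 14642 * 0.76 / (6356 * 0.7) = 2.5011 hp

2.5011 hp


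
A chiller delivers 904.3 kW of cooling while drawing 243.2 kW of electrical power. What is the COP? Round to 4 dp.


COP = 904.3 / 243.2 = 3.7183

3.7183


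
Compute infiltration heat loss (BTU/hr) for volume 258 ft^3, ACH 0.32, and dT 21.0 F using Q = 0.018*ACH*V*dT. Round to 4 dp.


Q = 0.018 * 0.32 * 258 * 21.0 = 31.2077 BTU/hr

31.2077 BTU/hr


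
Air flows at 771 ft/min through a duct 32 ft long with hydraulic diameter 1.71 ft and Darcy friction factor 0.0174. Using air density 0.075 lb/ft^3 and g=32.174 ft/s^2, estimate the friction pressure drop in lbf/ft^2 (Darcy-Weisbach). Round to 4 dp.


v_fps = 771/60 = 12.85 ft/s
dp = 0.0174*(32/1.71)*0.075*12.85^2/(2*32.174) = 0.0627 lbf/ft^2

0.0627 lbf/ft^2


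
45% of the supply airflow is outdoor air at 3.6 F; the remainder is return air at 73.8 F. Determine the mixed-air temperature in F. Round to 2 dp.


T_mix = 0.45*3.6 + 0.55*73.8 = 42.21 F

42.21 F


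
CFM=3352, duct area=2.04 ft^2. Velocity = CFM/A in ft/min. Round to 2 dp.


V = 3352 / 2.04 = 1643.14 ft/min

1643.14 ft/min


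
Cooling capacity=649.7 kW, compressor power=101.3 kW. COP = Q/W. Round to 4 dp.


COP = 649.7 / 101.3 = 6.4136

6.4136


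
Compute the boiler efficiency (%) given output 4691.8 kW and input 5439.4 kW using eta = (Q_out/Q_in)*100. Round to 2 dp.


eta = (4691.8/5439.4)*100 = 86.26 %

86.26 %


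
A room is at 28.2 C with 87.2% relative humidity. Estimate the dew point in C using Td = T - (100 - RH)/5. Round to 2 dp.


Td = 28.2 - (100-87.2)/5 = 25.64 C

25.64 C


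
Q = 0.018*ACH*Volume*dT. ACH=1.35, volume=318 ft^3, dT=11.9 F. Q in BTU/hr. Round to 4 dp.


Q = 0.018 * 1.35 * 318 * 11.9 = 91.9561 BTU/hr

91.9561 BTU/hr


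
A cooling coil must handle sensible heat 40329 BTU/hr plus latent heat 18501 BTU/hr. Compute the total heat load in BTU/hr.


Qt = 40329 + 18501 = 58830 BTU/hr

58830 BTU/hr


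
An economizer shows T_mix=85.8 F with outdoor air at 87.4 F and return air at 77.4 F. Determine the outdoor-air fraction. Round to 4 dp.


frac = (85.8 - 77.4) / (87.4 - 77.4) = 0.8400

0.8400


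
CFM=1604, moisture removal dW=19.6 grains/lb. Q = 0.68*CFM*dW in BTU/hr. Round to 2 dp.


Q = 0.68 * 1604 * 19.6 = 21378.11 BTU/hr

21378.11 BTU/hr


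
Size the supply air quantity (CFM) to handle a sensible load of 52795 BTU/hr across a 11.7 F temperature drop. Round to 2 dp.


CFM = 52795 / (1.08 * 11.7) = 4178.14

4178.14 CFM


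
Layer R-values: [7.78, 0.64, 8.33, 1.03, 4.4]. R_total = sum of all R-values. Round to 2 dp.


R_total = 7.78 + 0.64 + 8.33 + 1.03 + 4.4 = 22.18

22.18


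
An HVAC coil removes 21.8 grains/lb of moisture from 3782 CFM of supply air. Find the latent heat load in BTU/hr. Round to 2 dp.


Q = 0.68 * 3782 * 21.8 = 56064.37 BTU/hr

56064.37 BTU/hr


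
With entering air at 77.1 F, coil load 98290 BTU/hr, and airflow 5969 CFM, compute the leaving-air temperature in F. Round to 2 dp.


dT = 98290/(1.08*5969) = 15.2470
T_leave = 77.1 - 15.2470 = 61.85 F

61.85 F


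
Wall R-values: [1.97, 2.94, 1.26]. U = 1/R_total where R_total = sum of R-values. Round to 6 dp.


R_total = 1.97 + 2.94 + 1.26 = 6.17
U = 1/6.17 = 0.162075

0.162075


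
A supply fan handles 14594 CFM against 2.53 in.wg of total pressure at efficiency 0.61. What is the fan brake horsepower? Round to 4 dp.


BHP = 14594 * 2.53 / (6356 * 0.61) = 9.5232 hp

9.5232 hp


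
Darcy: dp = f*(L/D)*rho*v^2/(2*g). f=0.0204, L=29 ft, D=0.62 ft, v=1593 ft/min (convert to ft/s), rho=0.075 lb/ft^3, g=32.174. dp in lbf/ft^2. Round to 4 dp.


v_fps = 1593/60 = 26.55 ft/s
dp = 0.0204*(29/0.62)*0.075*26.55^2/(2*32.174) = 0.7840 lbf/ft^2

0.7840 lbf/ft^2


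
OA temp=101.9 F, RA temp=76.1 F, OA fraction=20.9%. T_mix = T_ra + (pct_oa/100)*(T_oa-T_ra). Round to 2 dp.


T_mix = 76.1 + (20.9/100)*(101.9-76.1) = 81.49 F

81.49 F


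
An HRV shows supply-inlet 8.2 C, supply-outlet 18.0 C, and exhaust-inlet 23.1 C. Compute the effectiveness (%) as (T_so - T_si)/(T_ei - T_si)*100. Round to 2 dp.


eff = (18.0-8.2)/(23.1-8.2)*100 = 65.77 %

65.77 %


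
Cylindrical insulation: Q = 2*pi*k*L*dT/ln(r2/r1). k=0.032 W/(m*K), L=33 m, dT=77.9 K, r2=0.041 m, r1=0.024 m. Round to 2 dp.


Q = 2*pi*0.032*33*77.9/ln(0.041/0.024) = 965.18 W

965.18 W


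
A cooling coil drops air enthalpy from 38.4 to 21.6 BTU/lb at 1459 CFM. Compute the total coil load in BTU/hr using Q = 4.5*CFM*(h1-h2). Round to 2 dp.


Q = 4.5 * 1459 * (38.4 - 21.6) = 110300.40 BTU/hr

110300.40 BTU/hr


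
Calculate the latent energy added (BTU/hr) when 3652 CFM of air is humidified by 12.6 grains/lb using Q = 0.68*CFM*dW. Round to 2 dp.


Q = 0.68 * 3652 * 12.6 = 31290.34 BTU/hr

31290.34 BTU/hr


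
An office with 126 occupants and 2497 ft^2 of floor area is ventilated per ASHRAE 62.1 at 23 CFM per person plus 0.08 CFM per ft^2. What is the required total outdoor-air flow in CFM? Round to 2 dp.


Total = 126*23 + 2497*0.08 = 3097.76 CFM

3097.76 CFM


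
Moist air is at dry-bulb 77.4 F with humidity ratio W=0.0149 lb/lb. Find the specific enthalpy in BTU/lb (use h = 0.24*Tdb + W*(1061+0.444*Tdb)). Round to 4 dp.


h = 0.24*77.4 + 0.0149*(1061+0.444*77.4) = 34.8969 BTU/lb

34.8969 BTU/lb


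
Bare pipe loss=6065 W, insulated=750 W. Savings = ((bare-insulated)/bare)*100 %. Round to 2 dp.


Savings = ((6065-750)/6065)*100 = 87.63 %

87.63 %


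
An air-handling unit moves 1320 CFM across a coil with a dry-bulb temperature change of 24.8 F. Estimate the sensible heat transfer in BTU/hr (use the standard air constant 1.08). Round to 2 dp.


Q = 1.08 * 1320 * 24.8 = 35354.88 BTU/hr

35354.88 BTU/hr


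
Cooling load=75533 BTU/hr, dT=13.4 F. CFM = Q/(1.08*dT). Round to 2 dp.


CFM = 75533 / (1.08 * 13.4) = 5219.25

5219.25 CFM


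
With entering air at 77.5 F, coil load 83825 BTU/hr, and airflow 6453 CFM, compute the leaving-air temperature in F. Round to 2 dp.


dT = 83825/(1.08*6453) = 12.0279
T_leave = 77.5 - 12.0279 = 65.47 F

65.47 F


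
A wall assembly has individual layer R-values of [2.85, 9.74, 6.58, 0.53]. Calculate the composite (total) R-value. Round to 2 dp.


R_total = 2.85 + 9.74 + 6.58 + 0.53 = 19.70

19.70


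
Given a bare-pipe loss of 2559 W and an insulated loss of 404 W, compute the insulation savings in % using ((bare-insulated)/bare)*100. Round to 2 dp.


Savings = ((2559-404)/2559)*100 = 84.21 %

84.21 %


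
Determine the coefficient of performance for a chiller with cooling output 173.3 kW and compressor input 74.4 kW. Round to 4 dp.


COP = 173.3 / 74.4 = 2.3293

2.3293


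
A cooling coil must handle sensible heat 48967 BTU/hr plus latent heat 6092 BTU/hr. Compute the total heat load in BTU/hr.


Qt = 48967 + 6092 = 55059 BTU/hr

55059 BTU/hr


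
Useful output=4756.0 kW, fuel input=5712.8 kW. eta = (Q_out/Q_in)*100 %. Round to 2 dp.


eta = (4756.0/5712.8)*100 = 83.25 %

83.25 %


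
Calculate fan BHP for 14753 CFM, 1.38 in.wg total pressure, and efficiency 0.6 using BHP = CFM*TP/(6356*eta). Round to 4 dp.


BHP = 14753 * 1.38 / (6356 * 0.6) = 5.3386 hp

5.3386 hp


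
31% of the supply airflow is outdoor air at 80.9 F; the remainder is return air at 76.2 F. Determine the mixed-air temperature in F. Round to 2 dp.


T_mix = 0.31*80.9 + 0.69*76.2 = 77.66 F

77.66 F


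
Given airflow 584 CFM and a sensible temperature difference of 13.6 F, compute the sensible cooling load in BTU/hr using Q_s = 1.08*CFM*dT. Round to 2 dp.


Q = 1.08 * 584 * 13.6 = 8577.79 BTU/hr

8577.79 BTU/hr


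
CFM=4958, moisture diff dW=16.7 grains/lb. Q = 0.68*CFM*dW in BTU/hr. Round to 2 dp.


Q = 0.68 * 4958 * 16.7 = 56303.05 BTU/hr

56303.05 BTU/hr


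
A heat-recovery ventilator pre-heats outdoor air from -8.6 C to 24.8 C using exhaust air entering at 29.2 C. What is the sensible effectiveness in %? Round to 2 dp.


eff = (24.8-(-8.6))/(29.2-(-8.6))*100 = 88.36 %

88.36 %


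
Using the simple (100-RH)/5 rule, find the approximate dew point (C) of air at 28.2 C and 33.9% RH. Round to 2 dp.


Td = 28.2 - (100-33.9)/5 = 14.98 C

14.98 C


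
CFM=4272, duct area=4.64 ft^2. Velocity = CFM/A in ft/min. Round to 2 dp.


V = 4272 / 4.64 = 920.69 ft/min

920.69 ft/min


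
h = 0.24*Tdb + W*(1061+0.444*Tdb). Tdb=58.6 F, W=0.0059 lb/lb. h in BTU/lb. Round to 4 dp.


h = 0.24*58.6 + 0.0059*(1061+0.444*58.6) = 20.4774 BTU/lb

20.4774 BTU/lb


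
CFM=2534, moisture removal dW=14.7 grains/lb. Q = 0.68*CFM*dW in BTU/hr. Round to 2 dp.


Q = 0.68 * 2534 * 14.7 = 25329.86 BTU/hr

25329.86 BTU/hr


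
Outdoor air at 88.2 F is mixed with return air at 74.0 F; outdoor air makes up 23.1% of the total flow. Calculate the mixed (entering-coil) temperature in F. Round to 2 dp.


T_mix = 74.0 + (23.1/100)*(88.2-74.0) = 77.28 F

77.28 F


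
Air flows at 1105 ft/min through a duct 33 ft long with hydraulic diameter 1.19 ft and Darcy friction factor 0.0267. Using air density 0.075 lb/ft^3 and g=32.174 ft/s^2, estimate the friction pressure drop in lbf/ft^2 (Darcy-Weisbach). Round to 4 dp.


v_fps = 1105/60 = 18.4167 ft/s
dp = 0.0267*(33/1.19)*0.075*18.4167^2/(2*32.174) = 0.2927 lbf/ft^2

0.2927 lbf/ft^2


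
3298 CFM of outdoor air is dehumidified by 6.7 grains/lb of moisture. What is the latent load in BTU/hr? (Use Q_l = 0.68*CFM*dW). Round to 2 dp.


Q = 0.68 * 3298 * 6.7 = 15025.69 BTU/hr

15025.69 BTU/hr


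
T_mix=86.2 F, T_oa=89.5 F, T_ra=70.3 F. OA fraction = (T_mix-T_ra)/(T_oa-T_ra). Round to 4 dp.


frac = (86.2 - 70.3) / (89.5 - 70.3) = 0.8281

0.8281


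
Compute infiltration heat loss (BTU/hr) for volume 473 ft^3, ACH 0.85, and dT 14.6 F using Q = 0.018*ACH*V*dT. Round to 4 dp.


Q = 0.018 * 0.85 * 473 * 14.6 = 105.6587 BTU/hr

105.6587 BTU/hr


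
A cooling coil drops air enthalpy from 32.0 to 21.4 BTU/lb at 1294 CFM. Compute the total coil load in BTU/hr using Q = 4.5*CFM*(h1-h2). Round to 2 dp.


Q = 4.5 * 1294 * (32.0 - 21.4) = 61723.80 BTU/hr

61723.80 BTU/hr


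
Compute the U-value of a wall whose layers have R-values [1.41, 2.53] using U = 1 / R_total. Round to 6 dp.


R_total = 1.41 + 2.53 = 3.94
U = 1/3.94 = 0.253807

0.253807


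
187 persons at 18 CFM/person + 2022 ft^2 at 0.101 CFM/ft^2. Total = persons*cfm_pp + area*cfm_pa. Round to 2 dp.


Total = 187*18 + 2022*0.101 = 3570.22 CFM

3570.22 CFM


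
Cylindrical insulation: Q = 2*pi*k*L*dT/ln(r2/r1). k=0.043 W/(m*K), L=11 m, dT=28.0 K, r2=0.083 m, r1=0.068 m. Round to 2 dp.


Q = 2*pi*0.043*11*28.0/ln(0.083/0.068) = 417.46 W

417.46 W


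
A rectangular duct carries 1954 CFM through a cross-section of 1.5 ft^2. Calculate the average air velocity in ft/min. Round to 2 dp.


V = 1954 / 1.5 = 1302.67 ft/min

1302.67 ft/min


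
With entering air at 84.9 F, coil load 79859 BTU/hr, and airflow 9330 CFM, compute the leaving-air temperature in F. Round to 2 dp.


dT = 79859/(1.08*9330) = 7.9254
T_leave = 84.9 - 7.9254 = 76.97 F

76.97 F


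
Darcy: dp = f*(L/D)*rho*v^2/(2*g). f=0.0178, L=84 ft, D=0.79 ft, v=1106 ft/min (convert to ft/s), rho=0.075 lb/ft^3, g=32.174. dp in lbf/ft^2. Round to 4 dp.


v_fps = 1106/60 = 18.4333 ft/s
dp = 0.0178*(84/0.79)*0.075*18.4333^2/(2*32.174) = 0.7496 lbf/ft^2

0.7496 lbf/ft^2


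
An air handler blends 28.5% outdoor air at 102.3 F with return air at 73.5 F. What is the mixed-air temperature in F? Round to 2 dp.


T_mix = 73.5 + (28.5/100)*(102.3-73.5) = 81.71 F

81.71 F


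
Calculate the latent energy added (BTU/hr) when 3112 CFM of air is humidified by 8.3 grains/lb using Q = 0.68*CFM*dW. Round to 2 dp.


Q = 0.68 * 3112 * 8.3 = 17564.13 BTU/hr

17564.13 BTU/hr


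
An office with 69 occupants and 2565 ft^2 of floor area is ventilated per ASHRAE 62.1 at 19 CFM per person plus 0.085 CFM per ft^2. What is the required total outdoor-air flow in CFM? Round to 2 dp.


Total = 69*19 + 2565*0.085 = 1529.03 CFM

1529.03 CFM


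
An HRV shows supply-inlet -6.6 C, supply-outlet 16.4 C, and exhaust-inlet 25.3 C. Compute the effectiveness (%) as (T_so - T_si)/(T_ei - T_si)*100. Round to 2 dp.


eff = (16.4-(-6.6))/(25.3-(-6.6))*100 = 72.10 %

72.10 %


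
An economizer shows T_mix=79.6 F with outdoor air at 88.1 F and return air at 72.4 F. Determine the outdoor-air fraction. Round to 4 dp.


frac = (79.6 - 72.4) / (88.1 - 72.4) = 0.4586

0.4586


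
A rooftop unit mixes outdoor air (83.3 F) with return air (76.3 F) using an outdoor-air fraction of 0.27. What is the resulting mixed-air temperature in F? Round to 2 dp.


T_mix = 0.27*83.3 + 0.73*76.3 = 78.19 F

78.19 F


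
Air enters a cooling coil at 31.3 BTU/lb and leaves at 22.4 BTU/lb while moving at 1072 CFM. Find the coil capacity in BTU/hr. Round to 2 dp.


Q = 4.5 * 1072 * (31.3 - 22.4) = 42933.60 BTU/hr

42933.60 BTU/hr


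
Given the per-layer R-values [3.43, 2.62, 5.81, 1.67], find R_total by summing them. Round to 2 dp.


R_total = 3.43 + 2.62 + 5.81 + 1.67 = 13.53

13.53


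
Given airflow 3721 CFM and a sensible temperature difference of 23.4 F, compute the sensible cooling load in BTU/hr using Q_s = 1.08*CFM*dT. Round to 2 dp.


Q = 1.08 * 3721 * 23.4 = 94037.11 BTU/hr

94037.11 BTU/hr


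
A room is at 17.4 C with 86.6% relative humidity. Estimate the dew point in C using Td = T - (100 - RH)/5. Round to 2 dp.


Td = 17.4 - (100-86.6)/5 = 14.72 C

14.72 C


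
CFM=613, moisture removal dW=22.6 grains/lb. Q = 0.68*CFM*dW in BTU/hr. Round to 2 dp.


Q = 0.68 * 613 * 22.6 = 9420.58 BTU/hr

9420.58 BTU/hr


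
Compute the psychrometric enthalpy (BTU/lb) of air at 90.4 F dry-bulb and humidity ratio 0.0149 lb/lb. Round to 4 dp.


h = 0.24*90.4 + 0.0149*(1061+0.444*90.4) = 38.1030 BTU/lb

38.1030 BTU/lb


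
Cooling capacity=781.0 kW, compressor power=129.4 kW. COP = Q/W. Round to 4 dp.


COP = 781.0 / 129.4 = 6.0355

6.0355


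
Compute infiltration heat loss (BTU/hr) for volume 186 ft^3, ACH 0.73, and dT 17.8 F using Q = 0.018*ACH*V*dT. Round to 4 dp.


Q = 0.018 * 0.73 * 186 * 17.8 = 43.5039 BTU/hr

43.5039 BTU/hr


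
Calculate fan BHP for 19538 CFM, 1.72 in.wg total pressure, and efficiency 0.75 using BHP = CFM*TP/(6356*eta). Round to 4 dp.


BHP = 19538 * 1.72 / (6356 * 0.75) = 7.0496 hp

7.0496 hp


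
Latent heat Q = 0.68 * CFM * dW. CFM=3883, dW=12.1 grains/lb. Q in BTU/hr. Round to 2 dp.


Q = 0.68 * 3883 * 12.1 = 31949.32 BTU/hr

31949.32 BTU/hr


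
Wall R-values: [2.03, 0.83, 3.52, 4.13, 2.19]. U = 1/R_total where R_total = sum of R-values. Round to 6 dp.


R_total = 2.03 + 0.83 + 3.52 + 4.13 + 2.19 = 12.70
U = 1/12.70 = 0.078740

0.078740


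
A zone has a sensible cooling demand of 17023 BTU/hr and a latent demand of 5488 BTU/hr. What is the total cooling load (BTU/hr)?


Qt = 17023 + 5488 = 22511 BTU/hr

22511 BTU/hr


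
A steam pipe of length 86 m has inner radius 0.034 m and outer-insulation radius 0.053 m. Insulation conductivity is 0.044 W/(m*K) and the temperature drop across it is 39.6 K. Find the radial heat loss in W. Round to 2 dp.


Q = 2*pi*0.044*86*39.6/ln(0.053/0.034) = 2120.85 W

2120.85 W


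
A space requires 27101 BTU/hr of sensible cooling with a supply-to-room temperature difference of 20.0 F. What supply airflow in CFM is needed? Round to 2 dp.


CFM = 27101 / (1.08 * 20.0) = 1254.68

1254.68 CFM


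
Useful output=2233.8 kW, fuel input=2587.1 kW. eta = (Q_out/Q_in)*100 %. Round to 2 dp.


eta = (2233.8/2587.1)*100 = 86.34 %

86.34 %


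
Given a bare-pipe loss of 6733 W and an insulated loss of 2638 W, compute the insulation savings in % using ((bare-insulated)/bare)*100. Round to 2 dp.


Savings = ((6733-2638)/6733)*100 = 60.82 %

60.82 %


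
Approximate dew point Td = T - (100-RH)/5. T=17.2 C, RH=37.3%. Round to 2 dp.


Td = 17.2 - (100-37.3)/5 = 4.66 C

4.66 C


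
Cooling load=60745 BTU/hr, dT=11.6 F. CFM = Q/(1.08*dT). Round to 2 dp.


CFM = 60745 / (1.08 * 11.6) = 4848.74

4848.74 CFM


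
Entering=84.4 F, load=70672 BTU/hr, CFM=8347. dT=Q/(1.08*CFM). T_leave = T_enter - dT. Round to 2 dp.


dT = 70672/(1.08*8347) = 7.8396
T_leave = 84.4 - 7.8396 = 76.56 F

76.56 F


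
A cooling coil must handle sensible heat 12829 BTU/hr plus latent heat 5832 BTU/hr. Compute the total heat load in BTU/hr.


Qt = 12829 + 5832 = 18661 BTU/hr

18661 BTU/hr


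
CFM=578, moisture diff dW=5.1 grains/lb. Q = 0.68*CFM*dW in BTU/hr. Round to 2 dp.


Q = 0.68 * 578 * 5.1 = 2004.50 BTU/hr

2004.50 BTU/hr


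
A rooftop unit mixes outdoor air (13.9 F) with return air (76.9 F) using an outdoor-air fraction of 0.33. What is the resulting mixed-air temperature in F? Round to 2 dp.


T_mix = 0.33*13.9 + 0.67*76.9 = 56.11 F

56.11 F


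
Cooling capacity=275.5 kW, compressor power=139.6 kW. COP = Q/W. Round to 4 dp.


COP = 275.5 / 139.6 = 1.9735

1.9735


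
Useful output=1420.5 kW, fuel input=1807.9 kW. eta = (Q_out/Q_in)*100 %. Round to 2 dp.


eta = (1420.5/1807.9)*100 = 78.57 %

78.57 %


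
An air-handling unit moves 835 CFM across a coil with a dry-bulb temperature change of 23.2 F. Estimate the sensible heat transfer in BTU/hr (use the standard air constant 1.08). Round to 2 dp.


Q = 1.08 * 835 * 23.2 = 20921.76 BTU/hr

20921.76 BTU/hr


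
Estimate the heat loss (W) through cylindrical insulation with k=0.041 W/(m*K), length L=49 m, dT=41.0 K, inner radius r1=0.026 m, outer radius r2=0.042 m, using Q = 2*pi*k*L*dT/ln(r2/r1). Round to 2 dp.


Q = 2*pi*0.041*49*41.0/ln(0.042/0.026) = 1079.17 W

1079.17 W
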